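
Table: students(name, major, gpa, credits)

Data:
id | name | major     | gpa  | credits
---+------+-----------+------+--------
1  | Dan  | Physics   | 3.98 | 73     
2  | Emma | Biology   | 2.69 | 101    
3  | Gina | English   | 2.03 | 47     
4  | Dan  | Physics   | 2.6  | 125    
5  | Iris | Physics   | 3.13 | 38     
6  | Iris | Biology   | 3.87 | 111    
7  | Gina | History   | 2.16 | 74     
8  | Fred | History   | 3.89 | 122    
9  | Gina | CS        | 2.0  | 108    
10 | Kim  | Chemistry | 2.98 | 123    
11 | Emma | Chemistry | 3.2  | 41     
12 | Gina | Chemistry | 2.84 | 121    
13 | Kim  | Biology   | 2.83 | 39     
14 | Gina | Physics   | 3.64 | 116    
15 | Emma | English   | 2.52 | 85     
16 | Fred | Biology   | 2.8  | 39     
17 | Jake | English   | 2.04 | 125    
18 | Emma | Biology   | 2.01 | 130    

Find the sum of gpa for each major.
SELECT major, SUM(gpa) as result
FROM students
GROUP BY major

Result:
  Biology: 14.20
  CS: 2.00
  Chemistry: 9.02
  English: 6.59
  History: 6.05
  Physics: 13.35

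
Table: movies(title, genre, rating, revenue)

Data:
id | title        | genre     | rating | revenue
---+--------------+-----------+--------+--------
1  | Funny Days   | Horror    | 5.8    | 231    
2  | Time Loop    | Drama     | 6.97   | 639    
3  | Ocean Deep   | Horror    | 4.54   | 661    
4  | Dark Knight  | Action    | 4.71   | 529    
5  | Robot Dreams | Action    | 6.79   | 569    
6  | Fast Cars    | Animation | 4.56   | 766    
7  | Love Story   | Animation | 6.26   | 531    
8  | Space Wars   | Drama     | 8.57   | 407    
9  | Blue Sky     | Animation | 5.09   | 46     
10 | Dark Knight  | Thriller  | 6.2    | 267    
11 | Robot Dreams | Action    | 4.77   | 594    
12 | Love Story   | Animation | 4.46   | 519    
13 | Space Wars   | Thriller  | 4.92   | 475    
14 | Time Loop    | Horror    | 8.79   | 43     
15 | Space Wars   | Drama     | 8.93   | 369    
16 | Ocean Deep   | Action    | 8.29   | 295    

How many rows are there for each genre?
SELECT genre, COUNT(*) as count
FROM movies
GROUP BY genre

Result:
  Action: 4
  Animation: 4
  Drama: 3
  Horror: 3
  Thriller: 2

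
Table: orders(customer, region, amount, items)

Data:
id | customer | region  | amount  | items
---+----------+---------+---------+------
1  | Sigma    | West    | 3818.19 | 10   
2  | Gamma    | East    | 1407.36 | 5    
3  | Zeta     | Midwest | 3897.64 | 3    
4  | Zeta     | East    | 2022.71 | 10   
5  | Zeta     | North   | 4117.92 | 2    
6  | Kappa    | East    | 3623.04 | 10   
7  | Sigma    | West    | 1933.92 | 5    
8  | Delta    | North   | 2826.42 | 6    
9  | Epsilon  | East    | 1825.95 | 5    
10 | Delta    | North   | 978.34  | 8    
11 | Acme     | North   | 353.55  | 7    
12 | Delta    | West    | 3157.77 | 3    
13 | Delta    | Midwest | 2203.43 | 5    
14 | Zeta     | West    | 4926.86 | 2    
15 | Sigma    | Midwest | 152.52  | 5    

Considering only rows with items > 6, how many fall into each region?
SELECT region, COUNT(*)
FROM orders
WHERE items > 6
GROUP BY region

Note: WHERE filters rows before grouping.

Result:
  East: 2
  North: 2
  West: 1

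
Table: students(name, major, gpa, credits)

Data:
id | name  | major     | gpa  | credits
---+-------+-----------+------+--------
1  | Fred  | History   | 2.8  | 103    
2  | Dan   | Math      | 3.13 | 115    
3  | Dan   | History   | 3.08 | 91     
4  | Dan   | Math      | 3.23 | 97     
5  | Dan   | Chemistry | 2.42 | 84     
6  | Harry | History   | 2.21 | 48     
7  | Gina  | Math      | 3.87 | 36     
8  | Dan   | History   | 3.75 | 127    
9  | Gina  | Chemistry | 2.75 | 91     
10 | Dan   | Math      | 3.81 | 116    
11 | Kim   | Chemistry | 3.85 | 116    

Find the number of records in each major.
SELECT major, COUNT(*) as count
FROM students
GROUP BY major

Result:
  Chemistry: 3
  History: 4
  Math: 4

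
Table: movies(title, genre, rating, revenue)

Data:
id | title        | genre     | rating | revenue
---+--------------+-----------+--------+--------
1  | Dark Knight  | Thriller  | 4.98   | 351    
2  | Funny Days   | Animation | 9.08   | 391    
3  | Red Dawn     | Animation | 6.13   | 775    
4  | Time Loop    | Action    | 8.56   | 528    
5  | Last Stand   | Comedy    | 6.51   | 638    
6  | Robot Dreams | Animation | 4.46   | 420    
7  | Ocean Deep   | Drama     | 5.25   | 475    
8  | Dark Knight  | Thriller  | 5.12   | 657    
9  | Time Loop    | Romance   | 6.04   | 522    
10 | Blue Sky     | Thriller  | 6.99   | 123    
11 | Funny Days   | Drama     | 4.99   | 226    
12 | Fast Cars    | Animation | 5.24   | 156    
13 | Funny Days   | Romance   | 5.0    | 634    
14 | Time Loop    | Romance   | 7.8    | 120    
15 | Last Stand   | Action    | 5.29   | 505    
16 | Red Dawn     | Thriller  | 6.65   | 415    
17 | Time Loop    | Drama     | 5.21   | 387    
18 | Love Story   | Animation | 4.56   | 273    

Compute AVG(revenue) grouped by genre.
SELECT genre, AVG(revenue) as result
FROM movies
GROUP BY genre

Result:
  Action: 516.50
  Animation: 403.00
  Comedy: 638.00
  Drama: 362.67
  Romance: 425.33
  Thriller: 386.50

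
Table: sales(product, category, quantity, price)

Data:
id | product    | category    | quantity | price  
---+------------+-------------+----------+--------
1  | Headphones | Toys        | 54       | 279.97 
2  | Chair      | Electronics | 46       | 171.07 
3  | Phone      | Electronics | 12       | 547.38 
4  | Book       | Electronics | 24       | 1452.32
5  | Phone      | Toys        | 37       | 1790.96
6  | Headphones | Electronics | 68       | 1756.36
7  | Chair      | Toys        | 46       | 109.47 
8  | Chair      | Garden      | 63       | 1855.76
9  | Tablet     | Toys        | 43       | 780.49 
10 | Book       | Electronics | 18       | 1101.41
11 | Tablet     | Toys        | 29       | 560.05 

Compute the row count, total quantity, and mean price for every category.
SELECT category,
       COUNT(*) as cnt,
       SUM(quantity) as total_quantity,
       AVG(price) as avg_price
FROM sales
GROUP BY category

Result:
  Electronics: 5 records, 168 total quantity, 1005.71 avg price
  Garden: 1 records, 63 total quantity, 1855.76 avg price
  Toys: 5 records, 209 total quantity, 704.19 avg price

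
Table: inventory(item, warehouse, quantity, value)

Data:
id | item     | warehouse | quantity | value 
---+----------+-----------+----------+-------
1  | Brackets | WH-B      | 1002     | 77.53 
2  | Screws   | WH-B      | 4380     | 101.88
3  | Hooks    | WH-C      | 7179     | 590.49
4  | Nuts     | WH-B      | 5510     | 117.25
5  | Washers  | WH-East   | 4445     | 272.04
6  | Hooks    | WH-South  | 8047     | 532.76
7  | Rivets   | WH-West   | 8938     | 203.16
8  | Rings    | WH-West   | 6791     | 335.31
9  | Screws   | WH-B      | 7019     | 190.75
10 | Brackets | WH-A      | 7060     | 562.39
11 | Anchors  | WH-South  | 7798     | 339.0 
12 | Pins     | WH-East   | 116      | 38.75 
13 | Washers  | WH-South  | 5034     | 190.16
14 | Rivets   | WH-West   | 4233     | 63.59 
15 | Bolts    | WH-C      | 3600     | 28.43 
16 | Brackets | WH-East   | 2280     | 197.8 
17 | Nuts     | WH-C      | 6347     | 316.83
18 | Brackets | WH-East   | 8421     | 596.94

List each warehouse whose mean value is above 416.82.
SELECT warehouse, AVG(value)
FROM inventory
GROUP BY warehouse
HAVING AVG(value) > 416.82

Result:
  WH-A: avg=562.39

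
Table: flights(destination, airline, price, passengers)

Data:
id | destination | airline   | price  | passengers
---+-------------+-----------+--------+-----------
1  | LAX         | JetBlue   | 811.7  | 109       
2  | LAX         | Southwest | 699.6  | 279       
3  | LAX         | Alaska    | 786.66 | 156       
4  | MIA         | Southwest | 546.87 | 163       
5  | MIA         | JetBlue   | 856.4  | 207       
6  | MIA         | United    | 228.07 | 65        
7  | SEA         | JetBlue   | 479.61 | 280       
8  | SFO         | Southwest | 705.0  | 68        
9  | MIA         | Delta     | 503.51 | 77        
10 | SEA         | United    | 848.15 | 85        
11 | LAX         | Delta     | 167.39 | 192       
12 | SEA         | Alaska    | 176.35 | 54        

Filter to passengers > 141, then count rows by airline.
SELECT airline, COUNT(*)
FROM flights
WHERE passengers > 141
GROUP BY airline

Note: WHERE filters rows before grouping.

Result:
  Alaska: 1
  Delta: 1
  JetBlue: 2
  Southwest: 2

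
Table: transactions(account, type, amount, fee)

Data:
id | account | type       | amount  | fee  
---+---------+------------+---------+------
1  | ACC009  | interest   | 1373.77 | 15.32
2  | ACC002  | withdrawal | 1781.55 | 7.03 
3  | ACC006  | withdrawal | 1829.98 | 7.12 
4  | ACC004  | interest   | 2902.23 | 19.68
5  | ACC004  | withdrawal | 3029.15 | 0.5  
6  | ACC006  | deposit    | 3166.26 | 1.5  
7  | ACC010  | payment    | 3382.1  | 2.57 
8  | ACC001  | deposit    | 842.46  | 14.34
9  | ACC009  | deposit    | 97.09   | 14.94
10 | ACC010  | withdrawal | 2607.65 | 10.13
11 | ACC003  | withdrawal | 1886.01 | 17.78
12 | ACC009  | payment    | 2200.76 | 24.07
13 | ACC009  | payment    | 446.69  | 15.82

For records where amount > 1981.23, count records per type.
SELECT type, COUNT(*)
FROM transactions
WHERE amount > 1981.23
GROUP BY type

Note: WHERE filters rows before grouping.

Result:
  deposit: 1
  interest: 1
  payment: 2
  withdrawal: 2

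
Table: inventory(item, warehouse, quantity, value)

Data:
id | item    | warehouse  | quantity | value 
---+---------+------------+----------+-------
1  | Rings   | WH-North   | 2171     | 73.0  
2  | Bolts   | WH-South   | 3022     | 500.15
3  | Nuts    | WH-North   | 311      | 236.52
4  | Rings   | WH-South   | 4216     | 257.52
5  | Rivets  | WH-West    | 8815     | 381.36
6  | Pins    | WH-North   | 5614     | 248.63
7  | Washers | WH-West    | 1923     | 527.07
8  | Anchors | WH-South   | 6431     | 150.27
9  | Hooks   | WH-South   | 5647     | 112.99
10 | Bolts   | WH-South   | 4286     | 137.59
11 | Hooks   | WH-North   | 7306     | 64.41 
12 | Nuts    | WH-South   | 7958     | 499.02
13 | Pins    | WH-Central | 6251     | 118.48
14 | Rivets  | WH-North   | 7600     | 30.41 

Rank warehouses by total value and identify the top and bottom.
SELECT warehouse, SUM(value)
FROM inventory
GROUP BY warehouse
ORDER BY SUM(value)

All groups:
  WH-Central: 118.48
  WH-North: 652.97
  WH-West: 908.43
  WH-South: 1657.54

Highest: WH-South (1657.54)
Lowest: WH-Central (118.48)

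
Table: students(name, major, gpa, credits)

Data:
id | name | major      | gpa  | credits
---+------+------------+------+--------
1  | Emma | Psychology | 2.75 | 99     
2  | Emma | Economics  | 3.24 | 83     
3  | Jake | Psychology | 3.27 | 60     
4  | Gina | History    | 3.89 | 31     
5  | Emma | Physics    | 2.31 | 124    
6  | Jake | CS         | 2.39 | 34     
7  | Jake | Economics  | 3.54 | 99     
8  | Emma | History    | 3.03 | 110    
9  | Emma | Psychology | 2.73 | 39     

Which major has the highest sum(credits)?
SELECT major, SUM(credits) as val
FROM students
GROUP BY major
ORDER BY val DESC
LIMIT 1

Result: Psychology with sum(credits) = 198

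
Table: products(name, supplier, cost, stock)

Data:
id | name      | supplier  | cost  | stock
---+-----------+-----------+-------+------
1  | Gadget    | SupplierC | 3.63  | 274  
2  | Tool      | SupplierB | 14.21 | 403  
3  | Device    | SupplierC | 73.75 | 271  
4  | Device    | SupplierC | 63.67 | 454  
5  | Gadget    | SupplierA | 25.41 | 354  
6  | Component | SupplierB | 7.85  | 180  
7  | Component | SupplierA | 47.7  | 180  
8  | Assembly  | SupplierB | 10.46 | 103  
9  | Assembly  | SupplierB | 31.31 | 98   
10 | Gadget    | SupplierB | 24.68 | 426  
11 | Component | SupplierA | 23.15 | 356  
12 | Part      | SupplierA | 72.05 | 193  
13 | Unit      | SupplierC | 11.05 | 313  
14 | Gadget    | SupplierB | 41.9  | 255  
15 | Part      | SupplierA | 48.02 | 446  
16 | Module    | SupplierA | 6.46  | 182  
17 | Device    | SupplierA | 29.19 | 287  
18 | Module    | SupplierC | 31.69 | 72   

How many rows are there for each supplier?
SELECT supplier, COUNT(*) as count
FROM products
GROUP BY supplier

Result:
  SupplierA: 7
  SupplierB: 6
  SupplierC: 5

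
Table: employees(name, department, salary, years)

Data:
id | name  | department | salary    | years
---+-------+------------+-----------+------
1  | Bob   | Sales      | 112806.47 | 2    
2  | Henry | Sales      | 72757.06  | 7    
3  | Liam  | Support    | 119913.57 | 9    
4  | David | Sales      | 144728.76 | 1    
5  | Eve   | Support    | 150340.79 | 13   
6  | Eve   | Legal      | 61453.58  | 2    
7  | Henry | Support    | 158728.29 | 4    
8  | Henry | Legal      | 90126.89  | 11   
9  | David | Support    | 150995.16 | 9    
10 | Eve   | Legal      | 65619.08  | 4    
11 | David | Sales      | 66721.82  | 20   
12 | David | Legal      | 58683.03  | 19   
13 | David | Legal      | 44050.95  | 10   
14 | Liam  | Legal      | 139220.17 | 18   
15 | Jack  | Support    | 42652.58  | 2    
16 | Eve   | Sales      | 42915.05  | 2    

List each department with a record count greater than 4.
SELECT department, COUNT(*) as cnt
FROM employees
GROUP BY department
HAVING COUNT(*) > 4

Result:
  Legal: 6
  Sales: 5
  Support: 5

Note: HAVING filters groups after aggregation, WHERE filters rows before.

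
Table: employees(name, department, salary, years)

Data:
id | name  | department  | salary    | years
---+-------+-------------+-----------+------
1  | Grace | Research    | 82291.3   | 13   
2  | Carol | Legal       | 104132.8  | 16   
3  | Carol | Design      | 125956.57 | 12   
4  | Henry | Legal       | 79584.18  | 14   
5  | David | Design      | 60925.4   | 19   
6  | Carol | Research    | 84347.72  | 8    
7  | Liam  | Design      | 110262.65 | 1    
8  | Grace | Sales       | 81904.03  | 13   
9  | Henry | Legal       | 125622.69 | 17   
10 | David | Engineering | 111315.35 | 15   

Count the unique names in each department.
SELECT department, COUNT(DISTINCT name)
FROM employees
GROUP BY department

Result:
  Design: 3 distinct
  Engineering: 1 distinct
  Legal: 2 distinct
  Research: 2 distinct
  Sales: 1 distinct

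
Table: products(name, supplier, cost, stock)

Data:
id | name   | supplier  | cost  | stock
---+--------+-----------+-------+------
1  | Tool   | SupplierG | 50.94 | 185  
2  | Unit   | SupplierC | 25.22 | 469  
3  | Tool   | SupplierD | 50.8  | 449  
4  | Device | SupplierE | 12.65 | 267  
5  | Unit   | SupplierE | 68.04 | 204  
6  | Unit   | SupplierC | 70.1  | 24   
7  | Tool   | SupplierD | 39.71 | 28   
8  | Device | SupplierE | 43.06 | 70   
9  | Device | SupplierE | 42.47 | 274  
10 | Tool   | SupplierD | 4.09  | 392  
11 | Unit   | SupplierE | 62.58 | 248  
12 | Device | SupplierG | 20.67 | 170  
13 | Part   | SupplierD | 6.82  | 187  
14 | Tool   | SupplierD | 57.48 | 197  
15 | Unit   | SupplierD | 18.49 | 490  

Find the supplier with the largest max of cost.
SELECT supplier, MAX(cost) as val
FROM products
GROUP BY supplier
ORDER BY val DESC
LIMIT 1

Result: SupplierC with max(cost) = 70.10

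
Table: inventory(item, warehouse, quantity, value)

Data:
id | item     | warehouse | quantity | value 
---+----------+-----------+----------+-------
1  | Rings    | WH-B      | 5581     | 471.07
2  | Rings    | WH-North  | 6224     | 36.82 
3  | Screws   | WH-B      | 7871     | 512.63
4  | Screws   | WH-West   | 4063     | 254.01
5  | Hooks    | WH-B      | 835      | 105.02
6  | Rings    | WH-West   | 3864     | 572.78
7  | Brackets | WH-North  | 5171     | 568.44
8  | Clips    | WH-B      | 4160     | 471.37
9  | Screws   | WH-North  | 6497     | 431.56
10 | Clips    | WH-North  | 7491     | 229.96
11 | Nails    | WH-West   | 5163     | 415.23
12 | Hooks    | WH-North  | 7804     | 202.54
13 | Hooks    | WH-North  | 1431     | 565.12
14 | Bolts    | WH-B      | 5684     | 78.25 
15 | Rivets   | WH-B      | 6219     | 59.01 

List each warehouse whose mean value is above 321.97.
SELECT warehouse, AVG(value)
FROM inventory
GROUP BY warehouse
HAVING AVG(value) > 321.97

Result:
  WH-North: avg=339.07
  WH-West: avg=414.01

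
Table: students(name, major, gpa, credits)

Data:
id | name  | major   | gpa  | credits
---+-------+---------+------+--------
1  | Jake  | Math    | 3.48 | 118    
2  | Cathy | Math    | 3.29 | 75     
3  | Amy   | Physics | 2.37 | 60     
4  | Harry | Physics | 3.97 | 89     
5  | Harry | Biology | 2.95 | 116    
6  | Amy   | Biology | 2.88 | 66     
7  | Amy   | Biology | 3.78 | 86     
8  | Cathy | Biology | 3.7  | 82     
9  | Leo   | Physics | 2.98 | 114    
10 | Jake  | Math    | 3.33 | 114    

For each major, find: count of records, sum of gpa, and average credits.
SELECT major,
       COUNT(*) as cnt,
       SUM(gpa) as total_gpa,
       AVG(credits) as avg_credits
FROM students
GROUP BY major

Result:
  Biology: 4 records, 13.31 total gpa, 87.50 avg credits
  Math: 3 records, 10.10 total gpa, 102.33 avg credits
  Physics: 3 records, 9.32 total gpa, 87.67 avg credits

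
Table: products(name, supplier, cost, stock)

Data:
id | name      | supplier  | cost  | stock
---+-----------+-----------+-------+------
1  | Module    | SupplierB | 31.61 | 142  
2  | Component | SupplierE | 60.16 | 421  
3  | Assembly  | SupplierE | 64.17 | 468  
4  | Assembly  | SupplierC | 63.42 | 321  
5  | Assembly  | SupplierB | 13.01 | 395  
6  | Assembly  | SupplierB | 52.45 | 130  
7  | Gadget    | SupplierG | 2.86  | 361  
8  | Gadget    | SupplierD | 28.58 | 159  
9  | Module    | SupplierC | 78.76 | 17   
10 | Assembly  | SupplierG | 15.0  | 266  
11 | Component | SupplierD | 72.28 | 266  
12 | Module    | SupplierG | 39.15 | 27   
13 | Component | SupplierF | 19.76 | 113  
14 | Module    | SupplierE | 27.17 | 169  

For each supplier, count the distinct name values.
SELECT supplier, COUNT(DISTINCT name)
FROM products
GROUP BY supplier

Result:
  SupplierB: 2 distinct
  SupplierC: 2 distinct
  SupplierD: 2 distinct
  SupplierE: 3 distinct
  SupplierF: 1 distinct
  SupplierG: 3 distinct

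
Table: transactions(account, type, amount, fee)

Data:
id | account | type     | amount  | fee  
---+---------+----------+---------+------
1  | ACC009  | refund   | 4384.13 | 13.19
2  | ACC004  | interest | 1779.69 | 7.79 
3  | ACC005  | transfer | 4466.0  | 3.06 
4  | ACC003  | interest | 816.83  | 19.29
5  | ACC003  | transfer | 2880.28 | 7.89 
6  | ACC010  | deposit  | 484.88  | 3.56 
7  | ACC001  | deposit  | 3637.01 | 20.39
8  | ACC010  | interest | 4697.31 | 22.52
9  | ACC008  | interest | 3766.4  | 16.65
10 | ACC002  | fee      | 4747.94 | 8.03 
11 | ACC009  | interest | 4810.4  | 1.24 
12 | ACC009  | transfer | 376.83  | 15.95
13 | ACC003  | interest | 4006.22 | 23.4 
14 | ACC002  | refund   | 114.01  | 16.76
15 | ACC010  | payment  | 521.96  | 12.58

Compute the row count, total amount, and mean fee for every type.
SELECT type,
       COUNT(*) as cnt,
       SUM(amount) as total_amount,
       AVG(fee) as avg_fee
FROM transactions
GROUP BY type

Result:
  deposit: 2 records, 4121.89 total amount, 11.98 avg fee
  fee: 1 records, 4747.94 total amount, 8.03 avg fee
  interest: 6 records, 19876.85 total amount, 15.15 avg fee
  payment: 1 records, 521.96 total amount, 12.58 avg fee
  refund: 2 records, 4498.14 total amount, 14.98 avg fee
  transfer: 3 records, 7723.11 total amount, 8.97 avg fee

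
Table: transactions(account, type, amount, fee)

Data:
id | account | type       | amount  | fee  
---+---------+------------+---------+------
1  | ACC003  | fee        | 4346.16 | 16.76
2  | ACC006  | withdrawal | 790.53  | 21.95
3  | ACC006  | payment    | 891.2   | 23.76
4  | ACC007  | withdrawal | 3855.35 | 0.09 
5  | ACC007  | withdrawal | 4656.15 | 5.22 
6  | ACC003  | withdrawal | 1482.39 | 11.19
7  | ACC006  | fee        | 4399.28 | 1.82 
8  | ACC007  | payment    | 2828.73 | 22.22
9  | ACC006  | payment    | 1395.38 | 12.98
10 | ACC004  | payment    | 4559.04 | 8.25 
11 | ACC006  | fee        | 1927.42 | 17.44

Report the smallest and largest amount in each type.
SELECT type, MIN(amount), MAX(amount)
FROM transactions
GROUP BY type

Result:
  fee: min=1927.42, max=4399.28
  payment: min=891.20, max=4559.04
  withdrawal: min=790.53, max=4656.15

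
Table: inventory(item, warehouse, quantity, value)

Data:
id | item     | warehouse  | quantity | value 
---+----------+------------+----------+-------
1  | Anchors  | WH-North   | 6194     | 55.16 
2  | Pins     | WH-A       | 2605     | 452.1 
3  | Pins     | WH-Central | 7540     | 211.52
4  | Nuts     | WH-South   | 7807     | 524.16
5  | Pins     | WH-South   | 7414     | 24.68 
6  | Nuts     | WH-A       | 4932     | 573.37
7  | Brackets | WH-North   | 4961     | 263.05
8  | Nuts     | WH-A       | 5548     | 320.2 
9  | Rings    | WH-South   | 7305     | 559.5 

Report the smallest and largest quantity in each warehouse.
SELECT warehouse, MIN(quantity), MAX(quantity)
FROM inventory
GROUP BY warehouse

Result:
  WH-A: min=2605, max=5548
  WH-Central: min=7540, max=7540
  WH-North: min=4961, max=6194
  WH-South: min=7305, max=7807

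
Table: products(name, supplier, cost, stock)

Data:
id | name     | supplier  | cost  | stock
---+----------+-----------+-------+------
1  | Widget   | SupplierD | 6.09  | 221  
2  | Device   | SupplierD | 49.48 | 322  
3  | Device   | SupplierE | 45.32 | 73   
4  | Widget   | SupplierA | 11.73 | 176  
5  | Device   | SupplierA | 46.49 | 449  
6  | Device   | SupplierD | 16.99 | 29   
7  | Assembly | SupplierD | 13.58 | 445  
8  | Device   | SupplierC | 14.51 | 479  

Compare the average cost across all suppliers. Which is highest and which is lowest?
SELECT supplier, AVG(cost)
FROM products
GROUP BY supplier
ORDER BY AVG(cost)

All groups:
  SupplierC: 14.51
  SupplierD: 21.54
  SupplierA: 29.11
  SupplierE: 45.32

Highest: SupplierE (45.32)
Lowest: SupplierC (14.51)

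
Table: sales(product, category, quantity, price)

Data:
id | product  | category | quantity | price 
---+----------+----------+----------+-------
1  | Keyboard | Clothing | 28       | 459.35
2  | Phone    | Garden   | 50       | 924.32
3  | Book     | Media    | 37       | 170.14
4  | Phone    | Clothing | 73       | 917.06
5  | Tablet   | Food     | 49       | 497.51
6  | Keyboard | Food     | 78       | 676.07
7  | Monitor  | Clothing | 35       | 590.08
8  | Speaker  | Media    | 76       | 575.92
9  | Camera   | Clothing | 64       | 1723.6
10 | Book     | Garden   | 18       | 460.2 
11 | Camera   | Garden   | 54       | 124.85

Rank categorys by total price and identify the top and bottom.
SELECT category, SUM(price)
FROM sales
GROUP BY category
ORDER BY SUM(price)

All groups:
  Media: 746.06
  Food: 1173.58
  Garden: 1509.37
  Clothing: 3690.09

Highest: Clothing (3690.09)
Lowest: Media (746.06)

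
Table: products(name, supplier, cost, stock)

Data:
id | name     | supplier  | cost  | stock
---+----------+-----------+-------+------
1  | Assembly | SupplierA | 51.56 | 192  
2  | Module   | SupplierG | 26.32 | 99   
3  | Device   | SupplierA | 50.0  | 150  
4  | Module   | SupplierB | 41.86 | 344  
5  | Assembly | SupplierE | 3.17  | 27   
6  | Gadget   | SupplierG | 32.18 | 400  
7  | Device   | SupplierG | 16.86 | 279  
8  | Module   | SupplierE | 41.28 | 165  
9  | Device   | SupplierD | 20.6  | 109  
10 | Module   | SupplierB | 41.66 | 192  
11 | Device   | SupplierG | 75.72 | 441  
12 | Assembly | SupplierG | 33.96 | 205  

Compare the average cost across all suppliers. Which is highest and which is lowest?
SELECT supplier, AVG(cost)
FROM products
GROUP BY supplier
ORDER BY AVG(cost)

All groups:
  SupplierD: 20.60
  SupplierE: 22.23
  SupplierG: 37.01
  SupplierB: 41.76
  SupplierA: 50.78

Highest: SupplierA (50.78)
Lowest: SupplierD (20.60)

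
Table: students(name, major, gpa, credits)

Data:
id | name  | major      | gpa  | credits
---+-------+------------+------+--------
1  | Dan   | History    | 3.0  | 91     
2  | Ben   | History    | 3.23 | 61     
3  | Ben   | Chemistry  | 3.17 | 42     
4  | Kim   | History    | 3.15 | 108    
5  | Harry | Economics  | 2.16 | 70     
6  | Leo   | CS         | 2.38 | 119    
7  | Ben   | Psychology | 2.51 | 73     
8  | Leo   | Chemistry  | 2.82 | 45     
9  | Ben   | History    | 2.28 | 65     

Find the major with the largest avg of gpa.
SELECT major, AVG(gpa) as val
FROM students
GROUP BY major
ORDER BY val DESC
LIMIT 1

Result: Chemistry with avg(gpa) = 3.00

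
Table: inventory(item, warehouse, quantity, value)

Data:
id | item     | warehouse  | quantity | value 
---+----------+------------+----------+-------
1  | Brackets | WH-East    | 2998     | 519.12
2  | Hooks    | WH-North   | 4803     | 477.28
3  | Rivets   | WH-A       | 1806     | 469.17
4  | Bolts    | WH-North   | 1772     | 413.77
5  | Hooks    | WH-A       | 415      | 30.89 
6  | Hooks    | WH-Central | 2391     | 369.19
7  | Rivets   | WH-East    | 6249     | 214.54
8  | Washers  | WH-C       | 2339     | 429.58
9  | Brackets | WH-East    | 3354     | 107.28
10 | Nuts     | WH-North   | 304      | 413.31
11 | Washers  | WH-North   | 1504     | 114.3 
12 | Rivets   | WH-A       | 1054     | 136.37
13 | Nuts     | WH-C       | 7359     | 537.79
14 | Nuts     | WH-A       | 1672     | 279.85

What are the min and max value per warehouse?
SELECT warehouse, MIN(value), MAX(value)
FROM inventory
GROUP BY warehouse

Result:
  WH-A: min=30.89, max=469.17
  WH-C: min=429.58, max=537.79
  WH-Central: min=369.19, max=369.19
  WH-East: min=107.28, max=519.12
  WH-North: min=114.30, max=477.28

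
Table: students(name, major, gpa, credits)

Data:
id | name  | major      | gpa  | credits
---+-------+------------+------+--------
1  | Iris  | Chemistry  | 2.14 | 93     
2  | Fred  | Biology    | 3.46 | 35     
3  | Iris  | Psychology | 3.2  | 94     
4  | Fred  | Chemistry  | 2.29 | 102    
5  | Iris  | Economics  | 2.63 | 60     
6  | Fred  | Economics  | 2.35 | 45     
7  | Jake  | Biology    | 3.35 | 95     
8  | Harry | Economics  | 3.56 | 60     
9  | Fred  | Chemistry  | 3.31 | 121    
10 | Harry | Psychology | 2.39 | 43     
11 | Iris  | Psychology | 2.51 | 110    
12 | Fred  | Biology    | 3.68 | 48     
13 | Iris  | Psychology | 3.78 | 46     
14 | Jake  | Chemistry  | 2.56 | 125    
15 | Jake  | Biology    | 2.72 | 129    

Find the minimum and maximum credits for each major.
SELECT major, MIN(credits), MAX(credits)
FROM students
GROUP BY major

Result:
  Biology: min=35, max=129
  Chemistry: min=93, max=125
  Economics: min=45, max=60
  Psychology: min=43, max=110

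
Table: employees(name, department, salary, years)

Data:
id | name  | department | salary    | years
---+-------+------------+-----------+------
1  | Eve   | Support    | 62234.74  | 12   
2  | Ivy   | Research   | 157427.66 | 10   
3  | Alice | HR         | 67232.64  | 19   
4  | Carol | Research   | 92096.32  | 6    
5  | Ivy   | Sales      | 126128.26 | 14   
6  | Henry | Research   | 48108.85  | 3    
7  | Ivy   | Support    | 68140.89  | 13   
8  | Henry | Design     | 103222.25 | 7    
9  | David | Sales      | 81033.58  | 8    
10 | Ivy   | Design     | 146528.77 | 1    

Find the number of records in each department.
SELECT department, COUNT(*) as count
FROM employees
GROUP BY department

Result:
  Design: 2
  HR: 1
  Research: 3
  Sales: 2
  Support: 2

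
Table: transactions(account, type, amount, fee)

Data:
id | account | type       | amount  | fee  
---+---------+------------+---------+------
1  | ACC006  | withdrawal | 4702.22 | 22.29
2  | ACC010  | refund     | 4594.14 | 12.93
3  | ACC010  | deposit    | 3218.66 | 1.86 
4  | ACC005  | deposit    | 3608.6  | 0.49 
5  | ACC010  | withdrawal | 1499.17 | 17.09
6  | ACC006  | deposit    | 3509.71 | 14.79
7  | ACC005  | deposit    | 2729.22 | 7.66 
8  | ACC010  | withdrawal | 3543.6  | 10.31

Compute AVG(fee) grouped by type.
SELECT type, AVG(fee) as result
FROM transactions
GROUP BY type

Result:
  deposit: 6.20
  refund: 12.93
  withdrawal: 16.56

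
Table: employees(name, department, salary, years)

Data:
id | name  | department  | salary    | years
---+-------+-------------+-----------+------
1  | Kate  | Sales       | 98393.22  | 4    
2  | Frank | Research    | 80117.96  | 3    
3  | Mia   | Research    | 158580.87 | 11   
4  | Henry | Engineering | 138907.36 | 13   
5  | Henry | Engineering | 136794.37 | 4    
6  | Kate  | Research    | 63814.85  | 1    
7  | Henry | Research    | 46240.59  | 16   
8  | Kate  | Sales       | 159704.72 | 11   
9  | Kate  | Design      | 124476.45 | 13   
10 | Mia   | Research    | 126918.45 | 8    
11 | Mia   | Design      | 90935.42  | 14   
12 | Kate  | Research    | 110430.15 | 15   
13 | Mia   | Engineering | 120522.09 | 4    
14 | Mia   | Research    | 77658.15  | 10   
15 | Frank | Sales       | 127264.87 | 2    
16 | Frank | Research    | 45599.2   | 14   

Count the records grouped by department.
SELECT department, COUNT(*) as count
FROM employees
GROUP BY department

Result:
  Design: 2
  Engineering: 3
  Research: 8
  Sales: 3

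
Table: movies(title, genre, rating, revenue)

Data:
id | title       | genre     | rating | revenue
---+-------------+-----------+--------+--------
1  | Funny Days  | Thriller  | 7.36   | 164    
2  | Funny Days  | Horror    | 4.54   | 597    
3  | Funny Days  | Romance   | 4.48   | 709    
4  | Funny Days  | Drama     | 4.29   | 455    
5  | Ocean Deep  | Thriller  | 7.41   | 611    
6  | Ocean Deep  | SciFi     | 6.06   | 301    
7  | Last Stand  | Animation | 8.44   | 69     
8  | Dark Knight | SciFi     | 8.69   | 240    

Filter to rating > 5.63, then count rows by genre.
SELECT genre, COUNT(*)
FROM movies
WHERE rating > 5.63
GROUP BY genre

Note: WHERE filters rows before grouping.

Result:
  Animation: 1
  SciFi: 2
  Thriller: 2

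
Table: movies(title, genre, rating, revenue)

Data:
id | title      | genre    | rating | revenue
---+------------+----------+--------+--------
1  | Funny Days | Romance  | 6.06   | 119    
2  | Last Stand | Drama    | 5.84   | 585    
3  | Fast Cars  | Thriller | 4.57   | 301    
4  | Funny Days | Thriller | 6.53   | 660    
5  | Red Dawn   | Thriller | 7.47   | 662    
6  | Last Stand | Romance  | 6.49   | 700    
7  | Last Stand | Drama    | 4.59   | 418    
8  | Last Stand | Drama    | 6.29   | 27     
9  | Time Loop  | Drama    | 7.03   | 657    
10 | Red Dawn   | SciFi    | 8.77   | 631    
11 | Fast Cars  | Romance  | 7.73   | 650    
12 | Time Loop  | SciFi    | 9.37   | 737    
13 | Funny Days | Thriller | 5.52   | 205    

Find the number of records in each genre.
SELECT genre, COUNT(*) as count
FROM movies
GROUP BY genre

Result:
  Drama: 4
  Romance: 3
  SciFi: 2
  Thriller: 4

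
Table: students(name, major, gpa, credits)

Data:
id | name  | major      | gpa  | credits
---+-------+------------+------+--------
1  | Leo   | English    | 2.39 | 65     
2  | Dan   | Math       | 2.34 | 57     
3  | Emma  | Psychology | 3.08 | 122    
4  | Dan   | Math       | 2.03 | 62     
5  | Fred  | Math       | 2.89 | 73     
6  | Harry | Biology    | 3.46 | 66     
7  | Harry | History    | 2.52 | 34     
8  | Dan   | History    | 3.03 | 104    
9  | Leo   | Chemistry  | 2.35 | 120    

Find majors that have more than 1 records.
SELECT major, COUNT(*) as cnt
FROM students
GROUP BY major
HAVING COUNT(*) > 1

Result:
  History: 2
  Math: 3

Note: HAVING filters groups after aggregation, WHERE filters rows before.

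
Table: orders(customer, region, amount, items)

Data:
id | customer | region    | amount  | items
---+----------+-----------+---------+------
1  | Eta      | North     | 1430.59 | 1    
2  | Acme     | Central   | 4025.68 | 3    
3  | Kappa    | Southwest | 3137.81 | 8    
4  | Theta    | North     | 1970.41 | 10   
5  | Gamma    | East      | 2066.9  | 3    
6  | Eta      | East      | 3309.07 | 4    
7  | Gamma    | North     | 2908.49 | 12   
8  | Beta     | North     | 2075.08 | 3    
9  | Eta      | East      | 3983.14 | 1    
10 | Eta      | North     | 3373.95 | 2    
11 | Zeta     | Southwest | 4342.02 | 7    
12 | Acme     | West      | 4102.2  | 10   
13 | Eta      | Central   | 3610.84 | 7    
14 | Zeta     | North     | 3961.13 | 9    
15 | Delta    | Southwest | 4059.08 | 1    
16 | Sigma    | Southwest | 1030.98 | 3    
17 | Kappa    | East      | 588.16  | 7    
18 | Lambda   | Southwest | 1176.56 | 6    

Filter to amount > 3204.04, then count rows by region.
SELECT region, COUNT(*)
FROM orders
WHERE amount > 3204.04
GROUP BY region

Note: WHERE filters rows before grouping.

Result:
  Central: 2
  East: 2
  North: 2
  Southwest: 2
  West: 1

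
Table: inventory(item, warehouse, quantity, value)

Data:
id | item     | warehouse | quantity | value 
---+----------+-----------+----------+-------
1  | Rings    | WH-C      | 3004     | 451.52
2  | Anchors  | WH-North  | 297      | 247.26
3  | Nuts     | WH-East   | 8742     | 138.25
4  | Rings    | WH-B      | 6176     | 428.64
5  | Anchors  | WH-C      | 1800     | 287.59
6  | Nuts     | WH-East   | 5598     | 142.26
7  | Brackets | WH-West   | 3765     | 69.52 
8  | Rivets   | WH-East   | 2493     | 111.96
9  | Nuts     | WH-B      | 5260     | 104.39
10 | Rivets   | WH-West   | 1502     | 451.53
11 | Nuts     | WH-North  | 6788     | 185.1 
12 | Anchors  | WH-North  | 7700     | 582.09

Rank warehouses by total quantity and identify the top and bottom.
SELECT warehouse, SUM(quantity)
FROM inventory
GROUP BY warehouse
ORDER BY SUM(quantity)

All groups:
  WH-C: 4804
  WH-West: 5267
  WH-B: 11436
  WH-North: 14785
  WH-East: 16833

Highest: WH-East (16833)
Lowest: WH-C (4804)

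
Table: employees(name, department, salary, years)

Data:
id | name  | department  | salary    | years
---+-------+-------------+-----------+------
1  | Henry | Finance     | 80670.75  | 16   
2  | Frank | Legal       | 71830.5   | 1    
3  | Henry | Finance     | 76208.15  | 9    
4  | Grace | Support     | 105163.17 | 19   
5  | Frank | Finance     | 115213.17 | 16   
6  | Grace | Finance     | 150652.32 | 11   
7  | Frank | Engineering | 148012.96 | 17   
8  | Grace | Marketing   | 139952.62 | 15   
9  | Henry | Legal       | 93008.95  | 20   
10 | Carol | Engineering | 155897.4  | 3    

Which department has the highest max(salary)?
SELECT department, MAX(salary) as val
FROM employees
GROUP BY department
ORDER BY val DESC
LIMIT 1

Result: Engineering with max(salary) = 155897.40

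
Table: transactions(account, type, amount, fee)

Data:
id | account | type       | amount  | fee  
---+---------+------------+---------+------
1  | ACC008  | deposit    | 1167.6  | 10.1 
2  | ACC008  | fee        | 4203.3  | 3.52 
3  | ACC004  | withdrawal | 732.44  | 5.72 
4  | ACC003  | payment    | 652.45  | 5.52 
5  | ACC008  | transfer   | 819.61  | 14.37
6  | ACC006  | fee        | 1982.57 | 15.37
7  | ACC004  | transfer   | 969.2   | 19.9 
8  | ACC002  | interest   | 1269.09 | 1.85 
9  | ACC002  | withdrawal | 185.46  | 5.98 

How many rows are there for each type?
SELECT type, COUNT(*) as count
FROM transactions
GROUP BY type

Result:
  deposit: 1
  fee: 2
  interest: 1
  payment: 1
  transfer: 2
  withdrawal: 2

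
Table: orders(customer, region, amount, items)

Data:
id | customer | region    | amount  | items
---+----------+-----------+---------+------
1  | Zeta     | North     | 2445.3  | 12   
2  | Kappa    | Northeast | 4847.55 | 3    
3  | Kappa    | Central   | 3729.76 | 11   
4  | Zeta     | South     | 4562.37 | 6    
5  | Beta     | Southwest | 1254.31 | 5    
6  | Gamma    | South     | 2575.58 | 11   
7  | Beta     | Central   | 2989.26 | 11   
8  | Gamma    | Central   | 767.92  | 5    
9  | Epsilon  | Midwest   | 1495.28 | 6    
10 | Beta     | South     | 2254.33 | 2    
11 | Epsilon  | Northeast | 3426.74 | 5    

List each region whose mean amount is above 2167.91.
SELECT region, AVG(amount)
FROM orders
GROUP BY region
HAVING AVG(amount) > 2167.91

Result:
  Central: avg=2495.65
  North: avg=2445.30
  Northeast: avg=4137.15
  South: avg=3130.76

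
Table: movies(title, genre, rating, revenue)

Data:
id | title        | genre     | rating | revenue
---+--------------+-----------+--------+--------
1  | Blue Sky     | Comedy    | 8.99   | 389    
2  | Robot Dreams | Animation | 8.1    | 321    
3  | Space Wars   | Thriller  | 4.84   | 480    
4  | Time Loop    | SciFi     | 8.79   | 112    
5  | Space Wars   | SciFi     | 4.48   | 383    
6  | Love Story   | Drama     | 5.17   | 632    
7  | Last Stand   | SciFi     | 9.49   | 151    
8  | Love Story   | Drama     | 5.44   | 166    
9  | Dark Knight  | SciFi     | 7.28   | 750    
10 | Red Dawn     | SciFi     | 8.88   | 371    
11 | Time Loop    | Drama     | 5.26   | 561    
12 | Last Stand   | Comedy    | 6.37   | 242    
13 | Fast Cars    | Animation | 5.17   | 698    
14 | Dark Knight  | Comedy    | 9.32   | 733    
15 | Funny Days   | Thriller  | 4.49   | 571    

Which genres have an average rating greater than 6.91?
SELECT genre, AVG(rating)
FROM movies
GROUP BY genre
HAVING AVG(rating) > 6.91

Result:
  Comedy: avg=8.23
  SciFi: avg=7.78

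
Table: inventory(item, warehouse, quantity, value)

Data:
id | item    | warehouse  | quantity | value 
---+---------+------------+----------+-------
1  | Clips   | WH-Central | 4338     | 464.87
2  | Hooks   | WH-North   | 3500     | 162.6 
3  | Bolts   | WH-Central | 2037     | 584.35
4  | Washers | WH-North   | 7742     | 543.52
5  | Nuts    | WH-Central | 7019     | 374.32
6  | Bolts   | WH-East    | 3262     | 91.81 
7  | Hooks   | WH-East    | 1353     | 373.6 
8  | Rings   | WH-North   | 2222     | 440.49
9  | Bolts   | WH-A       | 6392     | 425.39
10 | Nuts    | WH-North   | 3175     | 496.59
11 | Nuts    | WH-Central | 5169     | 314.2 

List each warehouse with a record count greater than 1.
SELECT warehouse, COUNT(*) as cnt
FROM inventory
GROUP BY warehouse
HAVING COUNT(*) > 1

Result:
  WH-Central: 4
  WH-East: 2
  WH-North: 4

Note: HAVING filters groups after aggregation, WHERE filters rows before.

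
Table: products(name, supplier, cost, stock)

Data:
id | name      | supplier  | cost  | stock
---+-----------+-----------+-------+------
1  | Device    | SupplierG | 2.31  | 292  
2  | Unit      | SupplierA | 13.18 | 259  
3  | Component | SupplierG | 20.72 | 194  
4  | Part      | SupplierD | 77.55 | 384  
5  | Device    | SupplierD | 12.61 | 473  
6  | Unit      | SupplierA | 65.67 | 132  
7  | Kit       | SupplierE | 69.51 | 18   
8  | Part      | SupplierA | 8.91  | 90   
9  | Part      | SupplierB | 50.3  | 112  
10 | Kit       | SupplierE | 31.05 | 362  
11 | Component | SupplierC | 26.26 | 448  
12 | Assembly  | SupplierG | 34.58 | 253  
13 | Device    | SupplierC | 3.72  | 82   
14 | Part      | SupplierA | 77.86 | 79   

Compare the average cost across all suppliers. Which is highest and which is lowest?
SELECT supplier, AVG(cost)
FROM products
GROUP BY supplier
ORDER BY AVG(cost)

All groups:
  SupplierC: 14.99
  SupplierG: 19.20
  SupplierA: 41.41
  SupplierD: 45.08
  SupplierE: 50.28
  SupplierB: 50.30

Highest: SupplierB (50.30)
Lowest: SupplierC (14.99)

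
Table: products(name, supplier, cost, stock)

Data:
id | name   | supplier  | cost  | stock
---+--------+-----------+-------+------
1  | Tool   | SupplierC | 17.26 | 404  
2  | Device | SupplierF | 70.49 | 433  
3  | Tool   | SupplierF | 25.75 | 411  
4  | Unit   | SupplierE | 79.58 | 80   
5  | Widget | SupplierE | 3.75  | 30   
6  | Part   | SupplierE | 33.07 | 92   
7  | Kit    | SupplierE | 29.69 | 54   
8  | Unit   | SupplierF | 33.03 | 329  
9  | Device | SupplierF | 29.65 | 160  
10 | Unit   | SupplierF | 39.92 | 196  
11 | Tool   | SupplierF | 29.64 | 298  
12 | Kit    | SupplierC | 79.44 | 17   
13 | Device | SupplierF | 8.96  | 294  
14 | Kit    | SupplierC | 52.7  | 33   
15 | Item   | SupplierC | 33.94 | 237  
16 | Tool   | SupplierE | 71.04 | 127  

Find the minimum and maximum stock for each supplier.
SELECT supplier, MIN(stock), MAX(stock)
FROM products
GROUP BY supplier

Result:
  SupplierC: min=17, max=404
  SupplierE: min=30, max=127
  SupplierF: min=160, max=433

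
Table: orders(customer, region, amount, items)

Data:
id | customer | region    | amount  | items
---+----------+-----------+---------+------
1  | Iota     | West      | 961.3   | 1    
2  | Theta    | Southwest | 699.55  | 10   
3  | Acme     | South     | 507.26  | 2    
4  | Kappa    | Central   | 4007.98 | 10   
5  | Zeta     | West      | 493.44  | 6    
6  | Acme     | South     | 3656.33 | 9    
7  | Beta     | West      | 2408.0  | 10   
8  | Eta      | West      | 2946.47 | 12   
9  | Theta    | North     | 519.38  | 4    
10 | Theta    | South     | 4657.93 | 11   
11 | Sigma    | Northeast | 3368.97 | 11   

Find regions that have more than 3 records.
SELECT region, COUNT(*) as cnt
FROM orders
GROUP BY region
HAVING COUNT(*) > 3

Result:
  West: 4

Note: HAVING filters groups after aggregation, WHERE filters rows before.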